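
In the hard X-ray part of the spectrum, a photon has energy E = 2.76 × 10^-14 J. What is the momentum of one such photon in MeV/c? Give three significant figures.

(c = 2.99792458 × 10^8 m/s, 1 eV = 1.602176634 × 10^-19 J.)
The photon relation is p = E/c, giving p = 9.206 × 10^-23 kg·m/s.
Converting to MeV/c: p = 0.1723 MeV/c ≈ 0.172 MeV/c.

0.172 MeV/c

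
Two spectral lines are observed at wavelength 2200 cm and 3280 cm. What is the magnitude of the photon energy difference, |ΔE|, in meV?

1.86 × 10^-5 meV

Using E = hc/λ: E₁ = 9.029 × 10^-27 J, E₂ = 6.056 × 10^-27 J.
|ΔE| = |9.029 × 10^-27 − 6.056 × 10^-27| = 2.97 × 10^-27 J = 1.86 × 10^-5 meV.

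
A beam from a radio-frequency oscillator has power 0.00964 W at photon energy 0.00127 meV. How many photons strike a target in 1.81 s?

Total energy: E_total = P·t = 0.00964 × 1.81 = 0.01745 J.
Per-photon energy: E = 2.035 × 10^-25 J.
N = E_total / E_photon = 8.58 × 10^22.

8.58 × 10^22 photons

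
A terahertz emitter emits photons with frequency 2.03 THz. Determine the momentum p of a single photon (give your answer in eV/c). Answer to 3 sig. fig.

Use h = 6.62607015 × 10^-34 J·s, c = 2.99792458 × 10^8 m/s, 1 eV = 1.602176634 × 10^-19 J.
Convert to SI: f = 2.03 THz = 2.03 × 10^12 Hz.
For a photon p = hf/c, so p = 4.487 × 10^-30 kg·m/s.
Converting to eV/c: p = 0.008395 eV/c ≈ 8.40 × 10^-3 eV/c.

8.40 × 10^-3 eV/c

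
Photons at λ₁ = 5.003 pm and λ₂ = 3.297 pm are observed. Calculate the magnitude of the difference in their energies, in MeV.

0.128 MeV

Using E = hc/λ: E₁ = 3.9705e-14 J, E₂ = 6.0250e-14 J.
|ΔE| = |3.9705e-14 − 6.0250e-14| = 2.05e-14 J = 0.128 MeV.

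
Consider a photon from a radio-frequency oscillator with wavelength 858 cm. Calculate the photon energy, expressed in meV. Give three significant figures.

Use h = 6.62607015·10^-34 J·s, c = 2.99792458·10^8 m/s, 1 eV = 1.602176634·10^-19 J.
First convert: λ = 858 cm = 8.58 m.
Apply E = hc/λ: E = 2.315·10^-26 J.
Converting to meV: E = 1.445·10^-4 meV ≈ 1.45·10^-4 meV.

1.45·10^-4 meV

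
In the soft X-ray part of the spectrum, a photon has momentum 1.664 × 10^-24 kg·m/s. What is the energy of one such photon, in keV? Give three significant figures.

Take c = 2.99792458 × 10^8 m/s, 1 eV = 1.602176634 × 10^-19 J.
Since E = pc for a photon, E = 4.989 × 10^-16 J.
Converting to keV: E = 3.114 keV ≈ 3.11 keV.

3.11 keV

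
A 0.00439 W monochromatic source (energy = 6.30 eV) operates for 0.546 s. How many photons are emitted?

2.37e15 photons

Total energy: E_total = P·t = 0.00439 × 0.546 = 0.002397 J.
Per-photon energy: E = 1.009e-18 J.
N = E_total / E_photon = 2.37e15.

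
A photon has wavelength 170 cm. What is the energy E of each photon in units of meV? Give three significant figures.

Take h = 6.62607015 × 10^-34 J·s, c = 2.99792458 × 10^8 m/s, 1 eV = 1.602176634 × 10^-19 J.
Convert to SI: λ = 170 cm = 1.7 m.
Since E = hc/λ for a photon, E = 1.168 × 10^-25 J.
Converting to meV: E = 7.293 × 10^-4 meV ≈ 7.29 × 10^-4 meV.

7.29 × 10^-4 meV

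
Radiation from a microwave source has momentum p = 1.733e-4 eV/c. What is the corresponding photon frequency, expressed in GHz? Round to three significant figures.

(h = 6.62607015e-34 J·s, c = 2.99792458e8 m/s, 1 eV = 1.602176634e-19 J.)
In SI units: p = 1.733e-4 eV/c = 9.2616e-32 kg·m/s.
The photon relation is f = pc/h, giving f = 4.190e10 Hz.
Converting to GHz: f = 41.90 GHz ≈ 41.9 GHz.

41.9 GHz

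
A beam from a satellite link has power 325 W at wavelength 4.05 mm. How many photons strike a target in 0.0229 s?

Total energy: E_total = P·t = 325 × 0.0229 = 7.442 J.
Per-photon energy: E = 4.905·10^-23 J.
N = E_total / E_photon = 1.52·10^23.

1.52·10^23 photons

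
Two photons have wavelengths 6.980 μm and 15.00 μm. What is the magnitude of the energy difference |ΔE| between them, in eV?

0.0950 eV

Using E = hc/λ: E₁ = 2.8459e-20 J, E₂ = 1.3243e-20 J.
|ΔE| = |2.8459e-20 − 1.3243e-20| = 1.52e-20 J = 0.0950 eV.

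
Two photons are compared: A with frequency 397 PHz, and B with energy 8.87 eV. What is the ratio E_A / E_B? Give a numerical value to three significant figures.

185

E_A = 2.631 × 10^-16 J (from frequency = 397 PHz, via E = hf).
E_B = 1.421 × 10^-18 J (from energy = 8.87 eV, via E given directly).
Ratio = 2.631 × 10^-16 / 1.421 × 10^-18 = 185.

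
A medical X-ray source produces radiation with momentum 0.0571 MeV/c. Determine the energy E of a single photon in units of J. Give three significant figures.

Use c = 2.99792458 × 10^8 m/s, 1 eV = 1.602176634 × 10^-19 J.
First convert: p = 0.0571 MeV/c = 3.0516 × 10^-23 kg·m/s.
Apply E = pc: E = 9.148 × 10^-15 J.
So E ≈ 9.15 × 10^-15 J.

9.15 × 10^-15 J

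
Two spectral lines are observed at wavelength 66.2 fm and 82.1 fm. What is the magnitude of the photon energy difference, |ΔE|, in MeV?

3.63 MeV

Using E = hc/λ: E₁ = 3.001e-12 J, E₂ = 2.420e-12 J.
|ΔE| = |3.001e-12 − 2.420e-12| = 5.81e-13 J = 3.63 MeV.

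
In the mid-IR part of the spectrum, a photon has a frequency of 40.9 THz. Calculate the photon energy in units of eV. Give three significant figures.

0.169 eV

Use h = 6.62607015·10^-34 J·s, 1 eV = 1.602176634·10^-19 J.
In SI units: f = 40.9 THz = 4.09·10^13 Hz.
Since E = hf for a photon, E = 2.710·10^-20 J.
Converting to eV: E = 0.1691 eV ≈ 0.169 eV.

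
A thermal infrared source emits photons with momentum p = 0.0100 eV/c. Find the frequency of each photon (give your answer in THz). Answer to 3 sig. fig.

Take h = 6.62607015 × 10^-34 J·s, c = 2.99792458 × 10^8 m/s, 1 eV = 1.602176634 × 10^-19 J.
Convert to SI: p = 0.0100 eV/c = 5.3443 × 10^-30 kg·m/s.
For a photon f = pc/h, so f = 2.418 × 10^12 Hz.
Converting to THz: f = 2.418 THz ≈ 2.42 THz.

2.42 THz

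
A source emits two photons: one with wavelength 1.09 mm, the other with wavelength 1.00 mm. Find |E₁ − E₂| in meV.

Using E = hc/λ: E₁ = 1.822 × 10^-22 J, E₂ = 1.986 × 10^-22 J.
|ΔE| = |1.822 × 10^-22 − 1.986 × 10^-22| = 1.64 × 10^-23 J = 0.102 meV.

0.102 meV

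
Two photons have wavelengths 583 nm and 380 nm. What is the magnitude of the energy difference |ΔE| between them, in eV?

1.14 eV

Using E = hc/λ: E₁ = 3.407e-19 J, E₂ = 5.227e-19 J.
|ΔE| = |3.407e-19 − 5.227e-19| = 1.82e-19 J = 1.14 eV.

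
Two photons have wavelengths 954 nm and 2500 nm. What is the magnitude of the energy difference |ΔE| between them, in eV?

Using E = hc/λ: E₁ = 2.082e-19 J, E₂ = 7.946e-20 J.
|ΔE| = |2.082e-19 − 7.946e-20| = 1.29e-19 J = 0.804 eV.

0.804 eV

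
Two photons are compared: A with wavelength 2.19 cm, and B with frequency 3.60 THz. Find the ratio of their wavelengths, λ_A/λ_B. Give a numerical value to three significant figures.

263

λ_A = 0.02190 m (from wavelength = 2.19 cm, via λ given directly).
λ_B = 8.328e-5 m (from frequency = 3.60 THz, via λ = c/f).
Ratio = 0.02190 / 8.328e-5 = 263.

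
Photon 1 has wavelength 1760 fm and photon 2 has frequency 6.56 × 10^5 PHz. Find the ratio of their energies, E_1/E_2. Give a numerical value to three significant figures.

E_1 = 1.129 × 10^-13 J (from wavelength = 1760 fm, via E = hc/λ).
E_2 = 4.347 × 10^-13 J (from frequency = 6.56 × 10^5 PHz, via E = hf).
Ratio = 1.129 × 10^-13 / 4.347 × 10^-13 = 0.260.

0.260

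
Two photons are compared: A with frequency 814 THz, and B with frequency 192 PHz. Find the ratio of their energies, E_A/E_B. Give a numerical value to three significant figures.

E_A = 5.394e-19 J (from frequency = 814 THz, via E = hf).
E_B = 1.272e-16 J (from frequency = 192 PHz, via E = hf).
Ratio = 5.394e-19 / 1.272e-16 = 4.24e-3.

4.24e-3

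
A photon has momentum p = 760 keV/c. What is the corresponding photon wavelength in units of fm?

1630 fm

Convert to SI: p = 760 keV/c = 4.0617e-22 kg·m/s.
The photon relation is λ = h/p, giving λ = 1.631e-12 m.
Converting to fm: λ = 1631 fm ≈ 1630 fm.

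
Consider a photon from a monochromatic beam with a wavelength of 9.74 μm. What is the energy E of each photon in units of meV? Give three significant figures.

127 meV

Convert to SI: λ = 9.74 μm = 9.74 × 10^-6 m.
Since E = hc/λ for a photon, E = 2.039 × 10^-20 J.
Converting to meV: E = 127.3 meV ≈ 127 meV.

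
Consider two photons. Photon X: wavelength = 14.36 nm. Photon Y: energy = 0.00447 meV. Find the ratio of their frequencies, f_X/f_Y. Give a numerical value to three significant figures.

f_X = 2.088 × 10^16 Hz (from wavelength = 14.36 nm, via f = c/λ).
f_Y = 1.081 × 10^9 Hz (from energy = 0.00447 meV, via f = E/h).
Ratio = 2.088 × 10^16 / 1.081 × 10^9 = 1.93 × 10^7.

1.93 × 10^7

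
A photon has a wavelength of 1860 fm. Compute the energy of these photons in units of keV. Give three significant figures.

First convert: λ = 1860 fm = 1.86e-12 m.
Apply E = hc/λ: E = 1.068e-13 J.
Converting to keV: E = 666.6 keV ≈ 667 keV.

667 keV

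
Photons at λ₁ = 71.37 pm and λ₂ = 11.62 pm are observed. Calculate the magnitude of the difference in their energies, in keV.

89.3 keV

Using E = hc/λ: E₁ = 2.7833 × 10^-15 J, E₂ = 1.7095 × 10^-14 J.
|ΔE| = |2.7833 × 10^-15 − 1.7095 × 10^-14| = 1.43 × 10^-14 J = 89.3 keV.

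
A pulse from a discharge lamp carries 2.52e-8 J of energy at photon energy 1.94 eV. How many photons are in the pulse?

8.11e10 photons

Per-photon energy: E = 3.108e-19 J (from energy = 1.94 eV).
N = E_total / E_photon = 2.52e-8 J / 3.108e-19 J = 8.11e10.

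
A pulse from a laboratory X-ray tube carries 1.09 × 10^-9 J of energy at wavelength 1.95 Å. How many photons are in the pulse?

1.07 × 10^6 photons

Per-photon energy: E = 1.019 × 10^-15 J (from wavelength = 1.95 Å).
N = E_total / E_photon = 1.09 × 10^-9 J / 1.019 × 10^-15 J = 1.07 × 10^6.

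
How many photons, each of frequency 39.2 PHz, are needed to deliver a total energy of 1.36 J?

Per-photon energy: E = 2.597 × 10^-17 J (from frequency = 39.2 PHz).
N = E_total / E_photon = 1.36 J / 2.597 × 10^-17 J = 5.24 × 10^16.

5.24 × 10^16 photons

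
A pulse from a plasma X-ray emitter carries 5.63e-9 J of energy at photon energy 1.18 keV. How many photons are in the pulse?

2.98e7 photons

Per-photon energy: E = 1.891e-16 J (from energy = 1.18 keV).
N = E_total / E_photon = 5.63e-9 J / 1.891e-16 J = 2.98e7.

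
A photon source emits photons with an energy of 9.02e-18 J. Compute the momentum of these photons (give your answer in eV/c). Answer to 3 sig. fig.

Apply p = E/c: p = 3.009e-26 kg·m/s.
Converting to eV/c: p = 56.30 eV/c ≈ 56.3 eV/c.

56.3 eV/c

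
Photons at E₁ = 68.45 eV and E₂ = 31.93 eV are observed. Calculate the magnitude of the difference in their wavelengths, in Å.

Using λ = hc/E: λ₁ = 1.8113e-8 m, λ₂ = 3.8830e-8 m.
|Δλ| = |1.8113e-8 − 3.8830e-8| = 2.07e-8 m = 207 Å.

207 Å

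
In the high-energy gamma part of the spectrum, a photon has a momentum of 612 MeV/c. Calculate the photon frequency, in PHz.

1.48e8 PHz

Take h = 6.62607015e-34 J·s, c = 2.99792458e8 m/s, 1 eV = 1.602176634e-19 J.
Convert to SI: p = 612 MeV/c = 3.2707e-19 kg·m/s.
For a photon f = pc/h, so f = 1.480e23 Hz.
Converting to PHz: f = 1.480e8 PHz ≈ 1.48e8 PHz.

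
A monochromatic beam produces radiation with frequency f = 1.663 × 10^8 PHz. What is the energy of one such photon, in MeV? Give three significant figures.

688 MeV

In SI units: f = 1.663 × 10^8 PHz = 1.663 × 10^23 Hz.
The photon relation is E = hf, giving E = 1.102 × 10^-10 J.
Converting to MeV: E = 687.8 MeV ≈ 688 MeV.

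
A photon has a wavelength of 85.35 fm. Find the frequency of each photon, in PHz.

3.51 × 10^6 PHz

First convert: λ = 85.35 fm = 8.535 × 10^-14 m.
Apply f = c/λ: f = 3.513 × 10^21 Hz.
Converting to PHz: f = 3.513 × 10^6 PHz ≈ 3.51 × 10^6 PHz.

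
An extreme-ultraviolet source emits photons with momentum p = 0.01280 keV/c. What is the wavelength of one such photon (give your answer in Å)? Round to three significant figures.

969 Å

First convert: p = 0.01280 keV/c = 6.8407 × 10^-27 kg·m/s.
For a photon λ = h/p, so λ = 9.686 × 10^-8 m.
Converting to Å: λ = 968.6 Å ≈ 969 Å.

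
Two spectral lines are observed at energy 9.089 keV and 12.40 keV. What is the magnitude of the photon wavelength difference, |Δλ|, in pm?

Using λ = hc/E: λ₁ = 1.3641 × 10^-10 m, λ₂ = 9.9987 × 10^-11 m.
|Δλ| = |1.3641 × 10^-10 − 9.9987 × 10^-11| = 3.64 × 10^-11 m = 36.4 pm.

36.4 pm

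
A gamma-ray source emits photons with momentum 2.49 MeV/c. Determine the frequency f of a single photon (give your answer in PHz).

(h = 6.62607015·10^-34 J·s, c = 2.99792458·10^8 m/s, 1 eV = 1.602176634·10^-19 J.)
Convert to SI: p = 2.49 MeV/c = 1.3307·10^-21 kg·m/s.
The photon relation is f = pc/h, giving f = 6.021·10^20 Hz.
Converting to PHz: f = 602100 PHz ≈ 6.02·10^5 PHz.

6.02·10^5 PHz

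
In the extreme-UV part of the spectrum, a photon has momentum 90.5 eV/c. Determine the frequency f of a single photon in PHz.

Use h = 6.62607015 × 10^-34 J·s, c = 2.99792458 × 10^8 m/s, 1 eV = 1.602176634 × 10^-19 J.
Convert to SI: p = 90.5 eV/c = 4.8366 × 10^-26 kg·m/s.
The photon relation is f = pc/h, giving f = 2.188 × 10^16 Hz.
Converting to PHz: f = 21.88 PHz ≈ 21.9 PHz.

21.9 PHz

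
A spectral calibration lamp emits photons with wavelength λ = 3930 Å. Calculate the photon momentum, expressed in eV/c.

Take h = 6.62607015e-34 J·s, c = 2.99792458e8 m/s, 1 eV = 1.602176634e-19 J.
First convert: λ = 3930 Å = 3.93e-7 m.
Since p = h/λ for a photon, p = 1.686e-27 kg·m/s.
Converting to eV/c: p = 3.155 eV/c ≈ 3.15 eV/c.

3.15 eV/c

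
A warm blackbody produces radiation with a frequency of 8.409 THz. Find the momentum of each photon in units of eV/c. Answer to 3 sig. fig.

0.0348 eV/c

Take h = 6.62607015 × 10^-34 J·s, c = 2.99792458 × 10^8 m/s, 1 eV = 1.602176634 × 10^-19 J.
Convert to SI: f = 8.409 THz = 8.409 × 10^12 Hz.
For a photon p = hf/c, so p = 1.859 × 10^-29 kg·m/s.
Converting to eV/c: p = 0.03478 eV/c ≈ 0.0348 eV/c.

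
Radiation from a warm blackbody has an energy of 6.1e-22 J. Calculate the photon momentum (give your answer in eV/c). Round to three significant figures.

Take c = 2.99792458e8 m/s, 1 eV = 1.602176634e-19 J.
Apply p = E/c: p = 2.035e-30 kg·m/s.
Converting to eV/c: p = 0.003807 eV/c ≈ 3.81e-3 eV/c.

3.81e-3 eV/c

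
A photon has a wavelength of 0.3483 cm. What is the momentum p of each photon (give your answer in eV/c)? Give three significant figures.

First convert: λ = 0.3483 cm = 0.003483 m.
Apply p = h/λ: p = 1.902·10^-31 kg·m/s.
Converting to eV/c: p = 3.560·10^-4 eV/c ≈ 3.56·10^-4 eV/c.

3.56·10^-4 eV/c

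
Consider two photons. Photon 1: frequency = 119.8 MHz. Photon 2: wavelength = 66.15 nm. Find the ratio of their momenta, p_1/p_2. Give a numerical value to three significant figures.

p_1 = 2.648 × 10^-34 kg·m/s (from frequency = 119.8 MHz, via p = hf/c).
p_2 = 1.002 × 10^-26 kg·m/s (from wavelength = 66.15 nm, via p = h/λ).
Ratio = 2.648 × 10^-34 / 1.002 × 10^-26 = 2.64 × 10^-8.

2.64 × 10^-8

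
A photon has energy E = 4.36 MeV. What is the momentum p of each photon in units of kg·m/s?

(c = 2.99792458e8 m/s, 1 eV = 1.602176634e-19 J.)
In SI units: E = 4.36 MeV = 6.9855e-13 J.
Since p = E/c for a photon, p = 2.330e-21 kg·m/s.
So p ≈ 2.33e-21 kg·m/s.

2.33e-21 kg·m/s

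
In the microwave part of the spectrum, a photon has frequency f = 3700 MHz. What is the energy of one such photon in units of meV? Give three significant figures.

0.0153 meV

Take h = 6.62607015 × 10^-34 J·s, 1 eV = 1.602176634 × 10^-19 J.
Convert to SI: f = 3700 MHz = 3.70 × 10^9 Hz.
Since E = hf for a photon, E = 2.452 × 10^-24 J.
Converting to meV: E = 0.01530 meV ≈ 0.0153 meV.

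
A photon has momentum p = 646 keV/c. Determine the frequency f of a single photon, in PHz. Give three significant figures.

1.56e5 PHz

In SI units: p = 646 keV/c = 3.4524e-22 kg·m/s.
For a photon f = pc/h, so f = 1.562e20 Hz.
Converting to PHz: f = 156200 PHz ≈ 1.56e5 PHz.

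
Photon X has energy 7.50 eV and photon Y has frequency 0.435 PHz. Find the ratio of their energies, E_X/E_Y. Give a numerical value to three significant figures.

4.17

E_X = 1.202e-18 J (from energy = 7.50 eV, via E given directly).
E_Y = 2.882e-19 J (from frequency = 0.435 PHz, via E = hf).
Ratio = 1.202e-18 / 2.882e-19 = 4.17.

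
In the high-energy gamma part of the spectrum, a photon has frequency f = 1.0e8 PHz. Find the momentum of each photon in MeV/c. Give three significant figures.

414 MeV/c

(h = 6.62607015e-34 J·s, c = 2.99792458e8 m/s, 1 eV = 1.602176634e-19 J.)
First convert: f = 1.0e8 PHz = 1.0e23 Hz.
Since p = hf/c for a photon, p = 2.210e-19 kg·m/s.
Converting to MeV/c: p = 413.6 MeV/c ≈ 414 MeV/c.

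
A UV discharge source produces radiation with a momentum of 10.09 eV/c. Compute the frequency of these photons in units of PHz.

2.44 PHz

(h = 6.62607015·10^-34 J·s, c = 2.99792458·10^8 m/s, 1 eV = 1.602176634·10^-19 J.)
First convert: p = 10.09 eV/c = 5.3924·10^-27 kg·m/s.
Since f = pc/h for a photon, f = 2.440·10^15 Hz.
Converting to PHz: f = 2.440 PHz ≈ 2.44 PHz.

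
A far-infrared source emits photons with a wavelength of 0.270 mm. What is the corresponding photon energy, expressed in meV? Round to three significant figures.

4.59 meV

Take h = 6.62607015e-34 J·s, c = 2.99792458e8 m/s, 1 eV = 1.602176634e-19 J.
Convert to SI: λ = 0.270 mm = 2.70e-4 m.
The photon relation is E = hc/λ, giving E = 7.357e-22 J.
Converting to meV: E = 4.592 meV ≈ 4.59 meV.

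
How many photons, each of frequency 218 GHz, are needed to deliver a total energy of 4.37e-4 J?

Per-photon energy: E = 1.444e-22 J (from frequency = 218 GHz).
N = E_total / E_photon = 4.37e-4 J / 1.444e-22 J = 3.03e18.

3.03e18 photons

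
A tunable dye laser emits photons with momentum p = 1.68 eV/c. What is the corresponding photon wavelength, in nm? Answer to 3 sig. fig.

In SI units: p = 1.68 eV/c = 8.9784 × 10^-28 kg·m/s.
For a photon λ = h/p, so λ = 7.380 × 10^-7 m.
Converting to nm: λ = 738.0 nm ≈ 738 nm.

738 nm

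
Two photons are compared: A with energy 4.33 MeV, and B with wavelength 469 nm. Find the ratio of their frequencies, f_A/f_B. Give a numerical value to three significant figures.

1.64 × 10^6

f_A = 1.047 × 10^21 Hz (from energy = 4.33 MeV, via f = E/h).
f_B = 6.392 × 10^14 Hz (from wavelength = 469 nm, via f = c/λ).
Ratio = 1.047 × 10^21 / 6.392 × 10^14 = 1.64 × 10^6.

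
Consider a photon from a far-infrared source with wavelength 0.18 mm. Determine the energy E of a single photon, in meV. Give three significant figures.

In SI units: λ = 0.18 mm = 1.8 × 10^-4 m.
For a photon E = hc/λ, so E = 1.104 × 10^-21 J.
Converting to meV: E = 6.888 meV ≈ 6.89 meV.

6.89 meV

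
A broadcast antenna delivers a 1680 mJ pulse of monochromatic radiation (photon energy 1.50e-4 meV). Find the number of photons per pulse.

6.99e25 photons

Per-photon energy: E = 2.403e-26 J (from energy = 1.50e-4 meV).
N = E_total / E_photon = 1.68 J / 2.403e-26 J = 6.99e25.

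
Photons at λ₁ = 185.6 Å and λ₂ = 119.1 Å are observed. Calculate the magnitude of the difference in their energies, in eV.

Using E = hc/λ: E₁ = 1.0703e-17 J, E₂ = 1.6679e-17 J.
|ΔE| = |1.0703e-17 − 1.6679e-17| = 5.98e-18 J = 37.3 eV.

37.3 eV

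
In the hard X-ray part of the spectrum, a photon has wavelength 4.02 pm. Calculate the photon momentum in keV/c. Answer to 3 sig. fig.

308 keV/c

In SI units: λ = 4.02 pm = 4.02e-12 m.
Apply p = h/λ: p = 1.648e-22 kg·m/s.
Converting to keV/c: p = 308.4 keV/c ≈ 308 keV/c.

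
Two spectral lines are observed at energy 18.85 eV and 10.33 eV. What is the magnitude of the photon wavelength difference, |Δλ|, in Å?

Using λ = hc/E: λ₁ = 6.5774·10^-8 m, λ₂ = 1.2002·10^-7 m.
|Δλ| = |6.5774·10^-8 − 1.2002·10^-7| = 5.42·10^-8 m = 542 Å.

542 Å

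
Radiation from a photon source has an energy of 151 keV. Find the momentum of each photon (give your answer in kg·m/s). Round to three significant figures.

In SI units: E = 151 keV = 2.4193e-14 J.
Apply p = E/c: p = 8.070e-23 kg·m/s.
So p ≈ 8.07e-23 kg·m/s.

8.07e-23 kg·m/s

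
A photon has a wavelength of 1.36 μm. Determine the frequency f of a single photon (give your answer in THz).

Convert to SI: λ = 1.36 μm = 1.36 × 10^-6 m.
The photon relation is f = c/λ, giving f = 2.204 × 10^14 Hz.
Converting to THz: f = 220.4 THz ≈ 220 THz.

220 THz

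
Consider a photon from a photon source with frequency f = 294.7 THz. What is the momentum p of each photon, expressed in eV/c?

1.22 eV/c

Take h = 6.62607015 × 10^-34 J·s, c = 2.99792458 × 10^8 m/s, 1 eV = 1.602176634 × 10^-19 J.
In SI units: f = 294.7 THz = 2.947 × 10^14 Hz.
For a photon p = hf/c, so p = 6.514 × 10^-28 kg·m/s.
Converting to eV/c: p = 1.219 eV/c ≈ 1.22 eV/c.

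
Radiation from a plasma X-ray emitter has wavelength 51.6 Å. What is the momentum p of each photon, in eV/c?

(h = 6.62607015·10^-34 J·s, c = 2.99792458·10^8 m/s, 1 eV = 1.602176634·10^-19 J.)
In SI units: λ = 51.6 Å = 5.16·10^-9 m.
Apply p = h/λ: p = 1.284·10^-25 kg·m/s.
Converting to eV/c: p = 240.3 eV/c ≈ 240 eV/c.

240 eV/c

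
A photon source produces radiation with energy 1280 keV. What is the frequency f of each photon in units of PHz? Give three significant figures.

3.10e5 PHz

Use h = 6.62607015e-34 J·s, 1 eV = 1.602176634e-19 J.
In SI units: E = 1280 keV = 2.0508e-13 J.
Since f = E/h for a photon, f = 3.095e20 Hz.
Converting to PHz: f = 309500 PHz ≈ 3.10e5 PHz.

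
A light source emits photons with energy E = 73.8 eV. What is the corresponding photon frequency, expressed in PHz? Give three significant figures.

Take h = 6.62607015e-34 J·s, 1 eV = 1.602176634e-19 J.
Convert to SI: E = 73.8 eV = 1.1824e-17 J.
The photon relation is f = E/h, giving f = 1.784e16 Hz.
Converting to PHz: f = 17.84 PHz ≈ 17.8 PHz.

17.8 PHz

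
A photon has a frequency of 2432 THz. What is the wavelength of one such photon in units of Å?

1230 Å

Use c = 2.99792458e8 m/s.
In SI units: f = 2432 THz = 2.432e15 Hz.
For a photon λ = c/f, so λ = 1.233e-7 m.
Converting to Å: λ = 1233 Å ≈ 1230 Å.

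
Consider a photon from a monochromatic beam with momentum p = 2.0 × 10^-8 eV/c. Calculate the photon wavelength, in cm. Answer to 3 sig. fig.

First convert: p = 2.0 × 10^-8 eV/c = 1.0689 × 10^-35 kg·m/s.
The photon relation is λ = h/p, giving λ = 61.99 m.
Converting to cm: λ = 6199 cm ≈ 6200 cm.

6200 cm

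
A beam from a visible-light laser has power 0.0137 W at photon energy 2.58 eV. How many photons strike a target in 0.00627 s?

2.08 × 10^14 photons

Total energy: E_total = P·t = 0.0137 × 0.00627 = 8.590 × 10^-5 J.
Per-photon energy: E = 4.134 × 10^-19 J.
N = E_total / E_photon = 2.08 × 10^14.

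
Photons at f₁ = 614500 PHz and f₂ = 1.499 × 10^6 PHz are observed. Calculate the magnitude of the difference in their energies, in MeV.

3.66 MeV

Using E = hf: E₁ = 4.0717 × 10^-13 J, E₂ = 9.9325 × 10^-13 J.
|ΔE| = |4.0717 × 10^-13 − 9.9325 × 10^-13| = 5.86 × 10^-13 J = 3.66 MeV.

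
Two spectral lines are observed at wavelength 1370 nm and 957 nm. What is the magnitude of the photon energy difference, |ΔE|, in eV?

Using E = hc/λ: E₁ = 1.450 × 10^-19 J, E₂ = 2.076 × 10^-19 J.
|ΔE| = |1.450 × 10^-19 − 2.076 × 10^-19| = 6.26 × 10^-20 J = 0.391 eV.

0.391 eV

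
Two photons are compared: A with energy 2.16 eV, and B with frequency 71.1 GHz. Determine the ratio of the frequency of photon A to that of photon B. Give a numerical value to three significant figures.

7350

f_A = 5.223 × 10^14 Hz (from energy = 2.16 eV, via f = E/h).
f_B = 7.110 × 10^10 Hz (from frequency = 71.1 GHz, via f given directly).
Ratio = 5.223 × 10^14 / 7.110 × 10^10 = 7350.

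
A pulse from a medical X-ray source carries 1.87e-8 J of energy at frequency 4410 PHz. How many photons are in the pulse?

6.40e6 photons

Per-photon energy: E = 2.922e-15 J (from frequency = 4410 PHz).
N = E_total / E_photon = 1.87e-8 J / 2.922e-15 J = 6.40e6.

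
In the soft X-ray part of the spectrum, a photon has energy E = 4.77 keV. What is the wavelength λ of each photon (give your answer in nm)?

0.260 nm

Use h = 6.62607015·10^-34 J·s, c = 2.99792458·10^8 m/s, 1 eV = 1.602176634·10^-19 J.
First convert: E = 4.77 keV = 7.6424·10^-16 J.
For a photon λ = hc/E, so λ = 2.599·10^-10 m.
Converting to nm: λ = 0.2599 nm ≈ 0.260 nm.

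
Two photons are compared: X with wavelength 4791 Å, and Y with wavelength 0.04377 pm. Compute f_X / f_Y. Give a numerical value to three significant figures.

9.14 × 10^-8

f_X = 6.257 × 10^14 Hz (from wavelength = 4791 Å, via f = c/λ).
f_Y = 6.849 × 10^21 Hz (from wavelength = 0.04377 pm, via f = c/λ).
Ratio = 6.257 × 10^14 / 6.849 × 10^21 = 9.14 × 10^-8.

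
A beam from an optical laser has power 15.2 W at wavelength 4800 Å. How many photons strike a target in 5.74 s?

Total energy: E_total = P·t = 15.2 × 5.74 = 87.25 J.
Per-photon energy: E = 4.138e-19 J.
N = E_total / E_photon = 2.11e20.

2.11e20 photons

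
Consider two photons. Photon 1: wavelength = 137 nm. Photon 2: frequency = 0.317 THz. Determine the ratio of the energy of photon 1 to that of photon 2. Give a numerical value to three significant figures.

6900

E_1 = 1.450·10^-18 J (from wavelength = 137 nm, via E = hc/λ).
E_2 = 2.100·10^-22 J (from frequency = 0.317 THz, via E = hf).
Ratio = 1.450·10^-18 / 2.100·10^-22 = 6900.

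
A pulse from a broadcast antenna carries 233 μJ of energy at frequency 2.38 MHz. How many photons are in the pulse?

Per-photon energy: E = 1.577 × 10^-27 J (from frequency = 2.38 MHz).
N = E_total / E_photon = 2.33 × 10^-4 J / 1.577 × 10^-27 J = 1.48 × 10^23.

1.48 × 10^23 photons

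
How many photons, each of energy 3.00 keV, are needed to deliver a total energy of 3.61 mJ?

Per-photon energy: E = 4.807e-16 J (from energy = 3.00 keV).
N = E_total / E_photon = 0.00361 J / 4.807e-16 J = 7.51e12.

7.51e12 photons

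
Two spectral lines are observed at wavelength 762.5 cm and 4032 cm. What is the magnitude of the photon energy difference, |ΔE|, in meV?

1.32e-4 meV

Using E = hc/λ: E₁ = 2.6052e-26 J, E₂ = 4.9267e-27 J.
|ΔE| = |2.6052e-26 − 4.9267e-27| = 2.11e-26 J = 1.32e-4 meV.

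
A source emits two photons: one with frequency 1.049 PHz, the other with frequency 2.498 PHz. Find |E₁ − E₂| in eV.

5.99 eV

Using E = hf: E₁ = 6.9507 × 10^-19 J, E₂ = 1.6552 × 10^-18 J.
|ΔE| = |6.9507 × 10^-19 − 1.6552 × 10^-18| = 9.60 × 10^-19 J = 5.99 eV.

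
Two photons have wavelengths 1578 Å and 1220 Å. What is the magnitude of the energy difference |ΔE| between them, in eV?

Using E = hc/λ: E₁ = 1.2588e-18 J, E₂ = 1.6282e-18 J.
|ΔE| = |1.2588e-18 − 1.6282e-18| = 3.69e-19 J = 2.31 eV.

2.31 eV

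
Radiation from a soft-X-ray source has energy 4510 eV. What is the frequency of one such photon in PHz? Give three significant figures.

1090 PHz

Use h = 6.62607015e-34 J·s, 1 eV = 1.602176634e-19 J.
Convert to SI: E = 4510 eV = 7.2258e-16 J.
The photon relation is f = E/h, giving f = 1.091e18 Hz.
Converting to PHz: f = 1091 PHz ≈ 1090 PHz.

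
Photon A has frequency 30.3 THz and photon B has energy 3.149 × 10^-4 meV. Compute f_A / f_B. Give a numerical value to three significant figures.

f_A = 3.030 × 10^13 Hz (from frequency = 30.3 THz, via f given directly).
f_B = 7.614 × 10^7 Hz (from energy = 3.149 × 10^-4 meV, via f = E/h).
Ratio = 3.030 × 10^13 / 7.614 × 10^7 = 3.98 × 10^5.

3.98 × 10^5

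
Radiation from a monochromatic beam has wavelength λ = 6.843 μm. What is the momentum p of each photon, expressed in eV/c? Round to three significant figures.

Convert to SI: λ = 6.843 μm = 6.843 × 10^-6 m.
Since p = h/λ for a photon, p = 9.683 × 10^-29 kg·m/s.
Converting to eV/c: p = 0.1812 eV/c ≈ 0.181 eV/c.

0.181 eV/c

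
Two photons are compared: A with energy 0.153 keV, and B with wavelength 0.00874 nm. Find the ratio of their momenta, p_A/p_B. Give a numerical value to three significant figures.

1.08 × 10^-3

p_A = 8.177 × 10^-26 kg·m/s (from energy = 0.153 keV, via p = E/c).
p_B = 7.581 × 10^-23 kg·m/s (from wavelength = 0.00874 nm, via p = h/λ).
Ratio = 8.177 × 10^-26 / 7.581 × 10^-23 = 1.08 × 10^-3.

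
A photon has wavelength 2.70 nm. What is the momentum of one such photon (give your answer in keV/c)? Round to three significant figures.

In SI units: λ = 2.70 nm = 2.70e-9 m.
For a photon p = h/λ, so p = 2.454e-25 kg·m/s.
Converting to keV/c: p = 0.4592 keV/c ≈ 0.459 keV/c.

0.459 keV/c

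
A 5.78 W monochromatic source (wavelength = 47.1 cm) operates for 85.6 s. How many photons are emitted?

Total energy: E_total = P·t = 5.78 × 85.6 = 494.8 J.
Per-photon energy: E = 4.218 × 10^-25 J.
N = E_total / E_photon = 1.17 × 10^27.

1.17 × 10^27 photons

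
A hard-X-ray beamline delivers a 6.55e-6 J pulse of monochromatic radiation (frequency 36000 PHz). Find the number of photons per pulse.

Per-photon energy: E = 2.385e-14 J (from frequency = 36000 PHz).
N = E_total / E_photon = 6.55e-6 J / 2.385e-14 J = 2.75e8.

2.75e8 photons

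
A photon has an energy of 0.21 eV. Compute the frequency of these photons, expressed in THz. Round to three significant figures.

50.8 THz

First convert: E = 0.21 eV = 3.3646 × 10^-20 J.
Since f = E/h for a photon, f = 5.078 × 10^13 Hz.
Converting to THz: f = 50.78 THz ≈ 50.8 THz.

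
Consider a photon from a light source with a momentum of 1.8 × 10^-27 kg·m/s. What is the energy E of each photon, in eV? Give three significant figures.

3.37 eV

Use c = 2.99792458 × 10^8 m/s, 1 eV = 1.602176634 × 10^-19 J.
Apply E = pc: E = 5.396 × 10^-19 J.
Converting to eV: E = 3.368 eV ≈ 3.37 eV.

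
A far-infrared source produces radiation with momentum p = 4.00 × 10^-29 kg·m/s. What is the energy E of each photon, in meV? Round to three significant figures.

74.8 meV

(c = 2.99792458 × 10^8 m/s, 1 eV = 1.602176634 × 10^-19 J.)
The photon relation is E = pc, giving E = 1.199 × 10^-20 J.
Converting to meV: E = 74.85 meV ≈ 74.8 meV.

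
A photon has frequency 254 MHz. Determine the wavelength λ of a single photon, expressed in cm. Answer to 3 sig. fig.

118 cm

(c = 2.99792458 × 10^8 m/s.)
Convert to SI: f = 254 MHz = 2.54 × 10^8 Hz.
Apply λ = c/f: λ = 1.180 m.
Converting to cm: λ = 118.0 cm ≈ 118 cm.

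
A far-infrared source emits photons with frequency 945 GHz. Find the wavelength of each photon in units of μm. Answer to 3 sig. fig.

317 μm

Use c = 2.99792458·10^8 m/s.
First convert: f = 945 GHz = 9.45·10^11 Hz.
Apply λ = c/f: λ = 3.172·10^-4 m.
Converting to μm: λ = 317.2 μm ≈ 317 μm.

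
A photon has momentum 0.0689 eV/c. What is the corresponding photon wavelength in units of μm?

18.0 μm

(h = 6.62607015e-34 J·s, c = 2.99792458e8 m/s, 1 eV = 1.602176634e-19 J.)
First convert: p = 0.0689 eV/c = 3.6822e-29 kg·m/s.
Apply λ = h/p: λ = 1.799e-5 m.
Converting to μm: λ = 17.99 μm ≈ 18.0 μm.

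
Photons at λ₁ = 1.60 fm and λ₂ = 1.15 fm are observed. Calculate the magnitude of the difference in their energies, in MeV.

303 MeV

Using E = hc/λ: E₁ = 1.242 × 10^-10 J, E₂ = 1.727 × 10^-10 J.
|ΔE| = |1.242 × 10^-10 − 1.727 × 10^-10| = 4.86 × 10^-11 J = 303 MeV.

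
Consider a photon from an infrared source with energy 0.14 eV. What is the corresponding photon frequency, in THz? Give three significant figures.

33.9 THz

First convert: E = 0.14 eV = 2.2430 × 10^-20 J.
For a photon f = E/h, so f = 3.385 × 10^13 Hz.
Converting to THz: f = 33.85 THz ≈ 33.9 THz.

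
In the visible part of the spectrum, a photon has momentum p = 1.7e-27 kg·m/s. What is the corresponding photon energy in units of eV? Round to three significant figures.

3.18 eV

Take c = 2.99792458e8 m/s, 1 eV = 1.602176634e-19 J.
Apply E = pc: E = 5.096e-19 J.
Converting to eV: E = 3.181 eV ≈ 3.18 eV.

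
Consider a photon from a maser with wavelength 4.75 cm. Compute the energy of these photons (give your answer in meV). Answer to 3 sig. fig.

0.0261 meV

Take h = 6.62607015e-34 J·s, c = 2.99792458e8 m/s, 1 eV = 1.602176634e-19 J.
Convert to SI: λ = 4.75 cm = 0.0475 m.
For a photon E = hc/λ, so E = 4.182e-24 J.
Converting to meV: E = 0.02610 meV ≈ 0.0261 meV.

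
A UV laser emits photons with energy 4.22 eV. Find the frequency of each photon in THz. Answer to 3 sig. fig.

In SI units: E = 4.22 eV = 6.7612e-19 J.
Apply f = E/h: f = 1.020e15 Hz.
Converting to THz: f = 1020 THz ≈ 1020 THz.

1020 THz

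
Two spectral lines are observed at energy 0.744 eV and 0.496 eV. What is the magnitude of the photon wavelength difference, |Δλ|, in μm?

0.833 μm

Using λ = hc/E: λ₁ = 1.666 × 10^-6 m, λ₂ = 2.500 × 10^-6 m.
|Δλ| = |1.666 × 10^-6 − 2.500 × 10^-6| = 8.33 × 10^-7 m = 0.833 μm.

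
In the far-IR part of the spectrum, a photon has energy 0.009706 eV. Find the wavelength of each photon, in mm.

Take h = 6.62607015 × 10^-34 J·s, c = 2.99792458 × 10^8 m/s, 1 eV = 1.602176634 × 10^-19 J.
In SI units: E = 0.009706 eV = 1.5551 × 10^-21 J.
Since λ = hc/E for a photon, λ = 1.277 × 10^-4 m.
Converting to mm: λ = 0.1277 mm ≈ 0.128 mm.

0.128 mm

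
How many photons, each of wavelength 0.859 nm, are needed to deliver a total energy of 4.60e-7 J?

1.99e9 photons

Per-photon energy: E = 2.313e-16 J (from wavelength = 0.859 nm).
N = E_total / E_photon = 4.60e-7 J / 2.313e-16 J = 1.99e9.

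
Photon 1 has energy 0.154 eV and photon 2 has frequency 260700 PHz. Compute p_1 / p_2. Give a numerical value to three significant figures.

1.43 × 10^-7

p_1 = 8.230 × 10^-29 kg·m/s (from energy = 0.154 eV, via p = E/c).
p_2 = 5.762 × 10^-22 kg·m/s (from frequency = 260700 PHz, via p = hf/c).
Ratio = 8.230 × 10^-29 / 5.762 × 10^-22 = 1.43 × 10^-7.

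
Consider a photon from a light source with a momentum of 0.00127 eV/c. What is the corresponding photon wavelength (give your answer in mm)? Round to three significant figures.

Take h = 6.62607015 × 10^-34 J·s, c = 2.99792458 × 10^8 m/s, 1 eV = 1.602176634 × 10^-19 J.
First convert: p = 0.00127 eV/c = 6.7872 × 10^-31 kg·m/s.
Apply λ = h/p: λ = 9.763 × 10^-4 m.
Converting to mm: λ = 0.9763 mm ≈ 0.976 mm.

0.976 mm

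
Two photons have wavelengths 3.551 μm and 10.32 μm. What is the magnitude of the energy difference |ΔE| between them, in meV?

Using E = hc/λ: E₁ = 5.5940 × 10^-20 J, E₂ = 1.9249 × 10^-20 J.
|ΔE| = |5.5940 × 10^-20 − 1.9249 × 10^-20| = 3.67 × 10^-20 J = 229 meV.

229 meV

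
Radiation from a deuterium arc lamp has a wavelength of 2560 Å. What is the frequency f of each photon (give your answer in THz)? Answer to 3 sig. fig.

Convert to SI: λ = 2560 Å = 2.56e-7 m.
Apply f = c/λ: f = 1.171e15 Hz.
Converting to THz: f = 1171 THz ≈ 1170 THz.

1170 THz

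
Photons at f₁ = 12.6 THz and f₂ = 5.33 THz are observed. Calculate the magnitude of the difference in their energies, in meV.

Using E = hf: E₁ = 8.349 × 10^-21 J, E₂ = 3.532 × 10^-21 J.
|ΔE| = |8.349 × 10^-21 − 3.532 × 10^-21| = 4.82 × 10^-21 J = 30.1 meV.

30.1 meV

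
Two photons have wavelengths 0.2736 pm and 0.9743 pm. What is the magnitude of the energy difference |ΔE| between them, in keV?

3260 keV

Using E = hc/λ: E₁ = 7.2604·10^-13 J, E₂ = 2.0388·10^-13 J.
|ΔE| = |7.2604·10^-13 − 2.0388·10^-13| = 5.22·10^-13 J = 3260 keV.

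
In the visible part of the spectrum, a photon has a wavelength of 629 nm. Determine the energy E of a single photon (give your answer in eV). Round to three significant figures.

1.97 eV

Use h = 6.62607015e-34 J·s, c = 2.99792458e8 m/s, 1 eV = 1.602176634e-19 J.
In SI units: λ = 629 nm = 6.29e-7 m.
Since E = hc/λ for a photon, E = 3.158e-19 J.
Converting to eV: E = 1.971 eV ≈ 1.97 eV.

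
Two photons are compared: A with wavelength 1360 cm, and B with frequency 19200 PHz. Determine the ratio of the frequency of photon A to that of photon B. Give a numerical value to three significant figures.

1.15 × 10^-12

f_A = 2.204 × 10^7 Hz (from wavelength = 1360 cm, via f = c/λ).
f_B = 1.920 × 10^19 Hz (from frequency = 19200 PHz, via f given directly).
Ratio = 2.204 × 10^7 / 1.920 × 10^19 = 1.15 × 10^-12.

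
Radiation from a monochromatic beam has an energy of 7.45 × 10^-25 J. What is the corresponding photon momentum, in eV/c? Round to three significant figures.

4.65 × 10^-6 eV/c

Take c = 2.99792458 × 10^8 m/s, 1 eV = 1.602176634 × 10^-19 J.
Since p = E/c for a photon, p = 2.485 × 10^-33 kg·m/s.
Converting to eV/c: p = 4.650 × 10^-6 eV/c ≈ 4.65 × 10^-6 eV/c.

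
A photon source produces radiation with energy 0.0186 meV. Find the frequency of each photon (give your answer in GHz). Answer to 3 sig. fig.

4.50 GHz

Convert to SI: E = 0.0186 meV = 2.9800e-24 J.
For a photon f = E/h, so f = 4.497e9 Hz.
Converting to GHz: f = 4.497 GHz ≈ 4.50 GHz.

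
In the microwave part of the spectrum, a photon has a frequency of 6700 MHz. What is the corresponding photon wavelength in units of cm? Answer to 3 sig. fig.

4.47 cm

In SI units: f = 6700 MHz = 6.7·10^9 Hz.
Since λ = c/f for a photon, λ = 0.04475 m.
Converting to cm: λ = 4.475 cm ≈ 4.47 cm.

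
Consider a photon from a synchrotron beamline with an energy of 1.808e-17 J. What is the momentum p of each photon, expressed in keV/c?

For a photon p = E/c, so p = 6.031e-26 kg·m/s.
Converting to keV/c: p = 0.1128 keV/c ≈ 0.113 keV/c.

0.113 keV/c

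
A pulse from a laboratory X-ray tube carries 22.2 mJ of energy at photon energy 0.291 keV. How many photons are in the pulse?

Per-photon energy: E = 4.662e-17 J (from energy = 0.291 keV).
N = E_total / E_photon = 0.0222 J / 4.662e-17 J = 4.76e14.

4.76e14 photons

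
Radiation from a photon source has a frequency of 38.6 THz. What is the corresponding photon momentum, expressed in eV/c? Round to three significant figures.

In SI units: f = 38.6 THz = 3.86e13 Hz.
The photon relation is p = hf/c, giving p = 8.531e-29 kg·m/s.
Converting to eV/c: p = 0.1596 eV/c ≈ 0.160 eV/c.

0.160 eV/c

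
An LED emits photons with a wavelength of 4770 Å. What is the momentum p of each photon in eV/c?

Convert to SI: λ = 4770 Å = 4.77e-7 m.
For a photon p = h/λ, so p = 1.389e-27 kg·m/s.
Converting to eV/c: p = 2.599 eV/c ≈ 2.60 eV/c.

2.60 eV/c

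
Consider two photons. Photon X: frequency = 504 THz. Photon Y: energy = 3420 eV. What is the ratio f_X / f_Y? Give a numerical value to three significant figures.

f_X = 5.040·10^14 Hz (from frequency = 504 THz, via f given directly).
f_Y = 8.270·10^17 Hz (from energy = 3420 eV, via f = E/h).
Ratio = 5.040·10^14 / 8.270·10^17 = 6.09·10^-4.

6.09·10^-4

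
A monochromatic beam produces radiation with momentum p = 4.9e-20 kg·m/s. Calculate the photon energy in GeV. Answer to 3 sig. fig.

0.0917 GeV

Use c = 2.99792458e8 m/s, 1 eV = 1.602176634e-19 J.
The photon relation is E = pc, giving E = 1.469e-11 J.
Converting to GeV: E = 0.09169 GeV ≈ 0.0917 GeV.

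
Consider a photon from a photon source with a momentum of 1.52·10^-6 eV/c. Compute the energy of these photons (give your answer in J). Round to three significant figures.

Convert to SI: p = 1.52·10^-6 eV/c = 8.1233·10^-34 kg·m/s.
For a photon E = pc, so E = 2.435·10^-25 J.
So E ≈ 2.44·10^-25 J.

2.44·10^-25 J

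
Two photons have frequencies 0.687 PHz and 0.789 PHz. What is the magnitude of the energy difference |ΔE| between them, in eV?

0.422 eV

Using E = hf: E₁ = 4.552·10^-19 J, E₂ = 5.228·10^-19 J.
|ΔE| = |4.552·10^-19 − 5.228·10^-19| = 6.76·10^-20 J = 0.422 eV.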